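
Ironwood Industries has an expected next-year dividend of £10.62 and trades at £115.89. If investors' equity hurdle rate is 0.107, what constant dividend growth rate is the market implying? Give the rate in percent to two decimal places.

From P₀ = D₁/(r − g), the implied growth is g = r − D₁/P₀.
g = 0.107 − 10.62/115.89 = 0.107 − 0.09164 = 0.01536

1.54%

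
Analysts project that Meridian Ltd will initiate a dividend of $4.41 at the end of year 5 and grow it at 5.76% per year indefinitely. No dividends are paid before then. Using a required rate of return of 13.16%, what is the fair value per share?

Deferred-dividend DDM. At t=4 the remaining stream is a growing perpetuity with first payment D_5 = 4.41.
V_4 = D_5/(r−g) = 4.41/(0.1316−0.0576) = 59.5946
P₀ = V_4/(1+r)^4 = 59.5946/(1+0.1316)^4 = 36.3442

$36.34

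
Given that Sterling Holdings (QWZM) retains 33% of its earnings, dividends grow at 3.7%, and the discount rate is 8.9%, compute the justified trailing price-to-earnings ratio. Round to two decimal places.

13.36

Payout ratio b = 1 − 0.33 = 0.67.
Justified trailing P/E = b(1+g)/(r−g) = 0.67×(1+0.037)/(0.089−0.037) = 13.3613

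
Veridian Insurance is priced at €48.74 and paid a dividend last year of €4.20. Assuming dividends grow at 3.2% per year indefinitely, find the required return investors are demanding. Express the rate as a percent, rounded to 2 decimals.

12.09%

Rearranging the constant-growth DDM: r = D₁/P₀ + g.
D₁ = 4.20 × (1 + 0.032) = 4.3344.
r = 4.3344 / 48.74 + 0.032 = 0.08893 + 0.032 = 0.12093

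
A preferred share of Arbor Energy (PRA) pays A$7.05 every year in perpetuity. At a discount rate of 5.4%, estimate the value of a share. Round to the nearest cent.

Zero-growth DDM (perpetuity): P₀ = D/r = 7.05 / 0.054 = 130.5556

A$130.56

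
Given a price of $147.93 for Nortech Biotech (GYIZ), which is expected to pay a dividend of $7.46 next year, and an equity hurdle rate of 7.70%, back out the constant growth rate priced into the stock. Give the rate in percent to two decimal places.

2.66%

From P₀ = D₁/(r − g), the implied growth is g = r − D₁/P₀.
g = 0.077 − 7.46/147.93 = 0.077 − 0.05043 = 0.02657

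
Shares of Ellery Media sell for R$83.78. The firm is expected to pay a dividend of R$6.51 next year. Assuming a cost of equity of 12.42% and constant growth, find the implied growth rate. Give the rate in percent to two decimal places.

4.65%

From P₀ = D₁/(r − g), the implied growth is g = r − D₁/P₀.
g = 0.1242 − 6.51/83.78 = 0.1242 − 0.07770 = 0.04650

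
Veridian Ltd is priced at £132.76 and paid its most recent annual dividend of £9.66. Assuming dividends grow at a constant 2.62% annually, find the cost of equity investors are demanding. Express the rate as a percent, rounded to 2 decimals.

10.09%

Rearranging the constant-growth DDM: r = D₁/P₀ + g.
D₁ = 9.66 × (1 + 0.0262) = 9.9131.
r = 9.9131 / 132.76 + 0.0262 = 0.07467 + 0.0262 = 0.10087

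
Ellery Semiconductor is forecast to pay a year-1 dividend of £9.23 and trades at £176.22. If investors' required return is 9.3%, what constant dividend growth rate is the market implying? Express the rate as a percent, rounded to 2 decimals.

From P₀ = D₁/(r − g), the implied growth is g = r − D₁/P₀.
g = 0.093 − 9.23/176.22 = 0.093 − 0.05238 = 0.04062

4.06%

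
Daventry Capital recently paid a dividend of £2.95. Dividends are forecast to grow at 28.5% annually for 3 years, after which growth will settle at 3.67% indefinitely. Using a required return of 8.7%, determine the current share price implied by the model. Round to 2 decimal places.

Two-stage DDM. Project D₁…D_3 at 0.285, terminal growth 0.0367, discount at r = 0.087.
D_1 = 3.7908
D_2 = 4.8711
D_3 = 6.2594
Terminal value at t=3: TV = D_4/(r−g) = 6.4891/(0.087−0.0367) = 129.0080
P₀ = 3.7908/(1+0.087)^1 + 4.8711/(1+0.087)^2 + 6.2594/(1+0.087)^3 + 129.0080/(1+0.087)^3 = 112.9283

£112.93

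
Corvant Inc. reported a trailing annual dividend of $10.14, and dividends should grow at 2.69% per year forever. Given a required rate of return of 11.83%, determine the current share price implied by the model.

Gordon growth model: P₀ = D₁/(r − g). D₁ = 10.14 × (1 + 0.0269) = 10.4128.
P₀ = 10.4128 / (0.1183 − 0.0269) = 10.4128 / 0.0914 = 113.9252

$113.93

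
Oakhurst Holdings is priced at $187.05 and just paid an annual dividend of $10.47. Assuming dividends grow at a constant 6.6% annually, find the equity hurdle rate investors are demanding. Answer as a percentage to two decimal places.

12.57%

Rearranging the constant-growth DDM: r = D₁/P₀ + g.
D₁ = 10.47 × (1 + 0.066) = 11.1610.
r = 11.1610 / 187.05 + 0.066 = 0.05967 + 0.066 = 0.12567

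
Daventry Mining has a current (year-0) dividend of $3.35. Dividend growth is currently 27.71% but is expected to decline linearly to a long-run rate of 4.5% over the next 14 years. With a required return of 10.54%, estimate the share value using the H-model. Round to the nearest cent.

H-model: P₀ = D₀[(1+g_L) + H(g_S−g_L)]/(r−g_L), with H = 14/2 = 7.
P₀ = 3.35 × [(1+0.045) + 7×(0.2771−0.045)] / (0.1054−0.045)
   = 3.35 × 2.6697 / 0.0604 = 148.0711

$148.07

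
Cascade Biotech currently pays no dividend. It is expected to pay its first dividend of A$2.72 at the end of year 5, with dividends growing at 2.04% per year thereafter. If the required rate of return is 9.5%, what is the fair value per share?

A$25.36

Deferred-dividend DDM. At t=4 the remaining stream is a growing perpetuity with first payment D_5 = 2.72.
V_4 = D_5/(r−g) = 2.72/(0.095−0.0204) = 36.4611
P₀ = V_4/(1+r)^4 = 36.4611/(1+0.095)^4 = 25.3614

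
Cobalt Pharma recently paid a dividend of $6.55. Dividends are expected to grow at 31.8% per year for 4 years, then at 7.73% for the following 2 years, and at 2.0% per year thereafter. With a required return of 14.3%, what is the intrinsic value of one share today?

Three-stage DDM. Project D₁…D_6; terminal Gordon value at t=6 with g = 0.02; discount at r = 0.143.
D_1 = 8.6329
D_2 = 11.3782
D_3 = 14.9964
D_4 = 19.7653
D_5 = 21.2931
D_6 = 22.9391
TV_6 = 23.3979/(0.143−0.02) = 190.2266
P₀ = Σ Dₜ/(1+r)ᵗ + TV_6/(1+r)^6 = 144.3957

$144.40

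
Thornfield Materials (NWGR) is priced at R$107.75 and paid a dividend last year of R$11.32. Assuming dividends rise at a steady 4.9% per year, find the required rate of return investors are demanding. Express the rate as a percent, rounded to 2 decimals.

Rearranging the constant-growth DDM: r = D₁/P₀ + g.
D₁ = 11.32 × (1 + 0.049) = 11.8747.
r = 11.8747 / 107.75 + 0.049 = 0.11021 + 0.049 = 0.15921

15.92%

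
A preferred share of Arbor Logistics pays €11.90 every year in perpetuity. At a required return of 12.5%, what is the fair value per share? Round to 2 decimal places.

Zero-growth DDM (perpetuity): P₀ = D/r = 11.90 / 0.125 = 95.2000

€95.20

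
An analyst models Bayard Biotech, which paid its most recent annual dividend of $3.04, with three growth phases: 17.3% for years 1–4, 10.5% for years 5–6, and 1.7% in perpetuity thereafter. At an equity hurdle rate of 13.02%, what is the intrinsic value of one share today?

Three-stage DDM. Project D₁…D_6; terminal Gordon value at t=6 with g = 0.017; discount at r = 0.1302.
D_1 = 3.5659
D_2 = 4.1828
D_3 = 4.9065
D_4 = 5.7553
D_5 = 6.3596
D_6 = 7.0273
TV_6 = 7.1468/(0.1302−0.017) = 63.1342
P₀ = Σ Dₜ/(1+r)ᵗ + TV_6/(1+r)^6 = 50.4684

$50.47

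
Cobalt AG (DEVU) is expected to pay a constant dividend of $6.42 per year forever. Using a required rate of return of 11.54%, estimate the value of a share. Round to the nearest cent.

Zero-growth DDM (perpetuity): P₀ = D/r = 6.42 / 0.1154 = 55.6326

$55.63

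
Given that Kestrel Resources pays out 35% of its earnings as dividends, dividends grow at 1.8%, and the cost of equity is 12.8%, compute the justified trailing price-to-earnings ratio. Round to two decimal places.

3.24

Justified trailing P/E = b(1+g)/(r−g) = 0.35×(1+0.018)/(0.128−0.018) = 3.2391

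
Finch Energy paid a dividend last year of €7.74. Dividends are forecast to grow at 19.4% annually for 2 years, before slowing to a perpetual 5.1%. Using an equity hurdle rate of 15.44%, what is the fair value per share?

€100.45

Two-stage DDM. Project D₁…D_2 at 0.194, terminal growth 0.051, discount at r = 0.1544.
D_1 = 9.2416
D_2 = 11.0344
Terminal value at t=2: TV = D_3/(r−g) = 11.5972/(0.1544−0.051) = 112.1584
P₀ = 9.2416/(1+0.1544)^1 + 11.0344/(1+0.1544)^2 + 112.1584/(1+0.1544)^2 = 100.4482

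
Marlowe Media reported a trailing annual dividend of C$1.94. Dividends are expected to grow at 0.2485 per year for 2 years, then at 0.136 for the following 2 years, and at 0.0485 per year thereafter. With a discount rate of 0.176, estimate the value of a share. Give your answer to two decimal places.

Three-stage DDM. Project D₁…D_4; terminal Gordon value at t=4 with g = 0.0485; discount at r = 0.176.
D_1 = 2.4221
D_2 = 3.0240
D_3 = 3.4352
D_4 = 3.9024
TV_4 = 4.0917/(0.176−0.0485) = 32.0918
P₀ = Σ Dₜ/(1+r)ᵗ + TV_4/(1+r)^4 = 25.1777

C$25.18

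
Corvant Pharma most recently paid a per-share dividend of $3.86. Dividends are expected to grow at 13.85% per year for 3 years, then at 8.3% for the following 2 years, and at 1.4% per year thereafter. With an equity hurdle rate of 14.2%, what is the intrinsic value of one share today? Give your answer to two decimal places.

$45.82

Three-stage DDM. Project D₁…D_5; terminal Gordon value at t=5 with g = 0.014; discount at r = 0.142.
D_1 = 4.3946
D_2 = 5.0033
D_3 = 5.6962
D_4 = 6.1690
D_5 = 6.6810
TV_5 = 6.7746/(0.142−0.014) = 52.9263
P₀ = Σ Dₜ/(1+r)ᵗ + TV_5/(1+r)^5 = 45.8242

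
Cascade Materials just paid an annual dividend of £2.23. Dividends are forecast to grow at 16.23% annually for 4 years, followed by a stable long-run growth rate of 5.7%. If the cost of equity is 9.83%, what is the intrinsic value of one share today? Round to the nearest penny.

£81.88

Two-stage DDM. Project D₁…D_4 at 0.1623, terminal growth 0.057, discount at r = 0.0983.
D_1 = 2.5919
D_2 = 3.0126
D_3 = 3.5015
D_4 = 4.0698
Terminal value at t=4: TV = D_5/(r−g) = 4.3018/(0.0983−0.057) = 104.1604
P₀ = 2.5919/(1+0.0983)^1 + 3.0126/(1+0.0983)^2 + 3.5015/(1+0.0983)^3 + 4.0698/(1+0.0983)^4 + 104.1604/(1+0.0983)^4 = 81.8819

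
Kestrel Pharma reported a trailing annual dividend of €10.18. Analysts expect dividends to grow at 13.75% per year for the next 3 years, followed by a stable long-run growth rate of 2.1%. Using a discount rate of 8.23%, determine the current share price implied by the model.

€230.61

Two-stage DDM. Project D₁…D_3 at 0.1375, terminal growth 0.021, discount at r = 0.0823.
D_1 = 11.5797
D_2 = 13.1720
D_3 = 14.9831
Terminal value at t=3: TV = D_4/(r−g) = 15.2978/(0.0823−0.021) = 249.5556
P₀ = 11.5797/(1+0.0823)^1 + 13.1720/(1+0.0823)^2 + 14.9831/(1+0.0823)^3 + 249.5556/(1+0.0823)^3 = 230.6075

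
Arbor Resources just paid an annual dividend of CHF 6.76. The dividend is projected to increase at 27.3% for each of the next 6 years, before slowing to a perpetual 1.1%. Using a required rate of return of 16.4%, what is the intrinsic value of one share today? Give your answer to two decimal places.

Two-stage DDM. Project D₁…D_6 at 0.273, terminal growth 0.011, discount at r = 0.164.
D_1 = 8.6055
D_2 = 10.9548
D_3 = 13.9454
D_4 = 17.7525
D_5 = 22.5990
D_6 = 28.7685
Terminal value at t=6: TV = D_7/(r−g) = 29.0849/(0.164−0.011) = 190.0977
P₀ = 8.6055/(1+0.164)^1 + 10.9548/(1+0.164)^2 + 13.9454/(1+0.164)^3 + 17.7525/(1+0.164)^4 + 22.5990/(1+0.164)^5 + 28.7685/(1+0.164)^6 + 190.0977/(1+0.164)^6 = 132.5629

CHF 132.56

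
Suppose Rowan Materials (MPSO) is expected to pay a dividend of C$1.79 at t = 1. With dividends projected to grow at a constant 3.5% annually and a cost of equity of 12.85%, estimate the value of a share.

C$19.14

Gordon growth model: P₀ = D₁/(r − g), with D₁ = 1.79 given directly.
P₀ = 1.7900 / (0.1285 − 0.035) = 1.7900 / 0.0935 = 19.1444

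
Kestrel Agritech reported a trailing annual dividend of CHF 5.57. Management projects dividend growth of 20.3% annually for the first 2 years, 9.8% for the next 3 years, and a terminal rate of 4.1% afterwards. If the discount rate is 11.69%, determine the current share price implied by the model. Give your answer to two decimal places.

Three-stage DDM. Project D₁…D_5; terminal Gordon value at t=5 with g = 0.041; discount at r = 0.1169.
D_1 = 6.7007
D_2 = 8.0610
D_3 = 8.8509
D_4 = 9.7183
D_5 = 10.6707
TV_5 = 11.1082/(0.1169−0.041) = 146.3533
P₀ = Σ Dₜ/(1+r)ᵗ + TV_5/(1+r)^5 = 115.4018

CHF 115.40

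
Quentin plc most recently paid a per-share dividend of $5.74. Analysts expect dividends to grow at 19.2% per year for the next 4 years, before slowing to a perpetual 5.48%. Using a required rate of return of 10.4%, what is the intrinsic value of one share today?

$195.16

Two-stage DDM. Project D₁…D_4 at 0.192, terminal growth 0.0548, discount at r = 0.104.
D_1 = 6.8421
D_2 = 8.1558
D_3 = 9.7217
D_4 = 11.5882
Terminal value at t=4: TV = D_5/(r−g) = 12.2233/(0.104−0.0548) = 248.4402
P₀ = 6.8421/(1+0.104)^1 + 8.1558/(1+0.104)^2 + 9.7217/(1+0.104)^3 + 11.5882/(1+0.104)^4 + 248.4402/(1+0.104)^4 = 195.1569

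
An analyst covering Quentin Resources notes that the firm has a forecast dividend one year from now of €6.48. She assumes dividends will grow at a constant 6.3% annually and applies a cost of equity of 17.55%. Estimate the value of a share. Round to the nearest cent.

Gordon growth model: P₀ = D₁/(r − g), with D₁ = 6.48 given directly.
P₀ = 6.4800 / (0.1755 − 0.063) = 6.4800 / 0.1125 = 57.6000

€57.60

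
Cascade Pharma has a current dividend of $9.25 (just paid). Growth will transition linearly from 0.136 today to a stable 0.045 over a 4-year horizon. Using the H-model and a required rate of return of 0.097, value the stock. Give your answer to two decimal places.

$218.26

H-model: P₀ = D₀[(1+g_L) + H(g_S−g_L)]/(r−g_L), with H = 4/2 = 2.
P₀ = 9.25 × [(1+0.045) + 2×(0.136−0.045)] / (0.097−0.045)
   = 9.25 × 1.2270 / 0.052 = 218.2644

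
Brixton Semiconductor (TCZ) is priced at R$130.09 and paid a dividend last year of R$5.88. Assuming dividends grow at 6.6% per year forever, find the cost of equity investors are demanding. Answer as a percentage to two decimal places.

11.42%

Rearranging the constant-growth DDM: r = D₁/P₀ + g.
D₁ = 5.88 × (1 + 0.066) = 6.2681.
r = 6.2681 / 130.09 + 0.066 = 0.04818 + 0.066 = 0.11418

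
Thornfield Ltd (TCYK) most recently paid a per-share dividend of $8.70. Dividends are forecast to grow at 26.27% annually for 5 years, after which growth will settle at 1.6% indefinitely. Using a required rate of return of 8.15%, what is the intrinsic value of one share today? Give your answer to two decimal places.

Two-stage DDM. Project D₁…D_5 at 0.2627, terminal growth 0.016, discount at r = 0.0815.
D_1 = 10.9855
D_2 = 13.8714
D_3 = 17.5154
D_4 = 22.1167
D_5 = 27.9267
Terminal value at t=5: TV = D_6/(r−g) = 28.3736/(0.0815−0.016) = 433.1842
P₀ = 10.9855/(1+0.0815)^1 + 13.8714/(1+0.0815)^2 + 17.5154/(1+0.0815)^3 + 22.1167/(1+0.0815)^4 + 27.9267/(1+0.0815)^5 + 433.1842/(1+0.0815)^5 = 363.6841

$363.68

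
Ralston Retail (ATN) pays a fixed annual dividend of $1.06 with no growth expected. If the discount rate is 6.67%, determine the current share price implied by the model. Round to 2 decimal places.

$15.89

Zero-growth DDM (perpetuity): P₀ = D/r = 1.06 / 0.0667 = 15.8921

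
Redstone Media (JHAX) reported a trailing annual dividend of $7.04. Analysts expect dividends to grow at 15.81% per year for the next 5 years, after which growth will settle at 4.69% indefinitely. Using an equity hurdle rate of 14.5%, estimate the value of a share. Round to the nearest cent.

Two-stage DDM. Project D₁…D_5 at 0.1581, terminal growth 0.0469, discount at r = 0.145.
D_1 = 8.1530
D_2 = 9.4420
D_3 = 10.9348
D_4 = 12.6636
D_5 = 14.6657
Terminal value at t=5: TV = D_6/(r−g) = 15.3535/(0.145−0.0469) = 156.5089
P₀ = 8.1530/(1+0.145)^1 + 9.4420/(1+0.145)^2 + 10.9348/(1+0.145)^3 + 12.6636/(1+0.145)^4 + 14.6657/(1+0.145)^5 + 156.5089/(1+0.145)^5 = 115.9532

$115.95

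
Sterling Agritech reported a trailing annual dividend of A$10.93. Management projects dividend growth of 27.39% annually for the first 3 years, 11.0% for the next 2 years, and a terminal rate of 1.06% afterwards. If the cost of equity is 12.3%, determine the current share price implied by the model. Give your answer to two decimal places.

A$213.92

Three-stage DDM. Project D₁…D_5; terminal Gordon value at t=5 with g = 0.0106; discount at r = 0.123.
D_1 = 13.9237
D_2 = 17.7374
D_3 = 22.5957
D_4 = 25.0812
D_5 = 27.8402
TV_5 = 28.1353/(0.123−0.0106) = 250.3140
P₀ = Σ Dₜ/(1+r)ᵗ + TV_5/(1+r)^5 = 213.9232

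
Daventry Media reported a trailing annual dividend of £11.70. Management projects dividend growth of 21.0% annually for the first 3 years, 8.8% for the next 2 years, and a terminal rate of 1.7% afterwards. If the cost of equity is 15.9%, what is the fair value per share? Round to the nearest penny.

Three-stage DDM. Project D₁…D_5; terminal Gordon value at t=5 with g = 0.017; discount at r = 0.159.
D_1 = 14.1570
D_2 = 17.1300
D_3 = 20.7273
D_4 = 22.5513
D_5 = 24.5358
TV_5 = 24.9529/(0.159−0.017) = 175.7245
P₀ = Σ Dₜ/(1+r)ᵗ + TV_5/(1+r)^5 = 146.5371

£146.54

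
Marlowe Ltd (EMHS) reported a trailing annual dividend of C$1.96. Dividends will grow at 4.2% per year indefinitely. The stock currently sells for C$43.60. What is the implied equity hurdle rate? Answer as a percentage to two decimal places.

8.88%

Rearranging the constant-growth DDM: r = D₁/P₀ + g.
D₁ = 1.96 × (1 + 0.042) = 2.0423.
r = 2.0423 / 43.60 + 0.042 = 0.04684 + 0.042 = 0.08884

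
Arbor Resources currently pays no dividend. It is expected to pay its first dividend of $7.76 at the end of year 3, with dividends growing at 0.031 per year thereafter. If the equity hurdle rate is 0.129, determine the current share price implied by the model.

$62.12

Deferred-dividend DDM. At t=2 the remaining stream is a growing perpetuity with first payment D_3 = 7.76.
V_2 = D_3/(r−g) = 7.76/(0.129−0.031) = 79.1837
P₀ = V_2/(1+r)^2 = 79.1837/(1+0.129)^2 = 62.1223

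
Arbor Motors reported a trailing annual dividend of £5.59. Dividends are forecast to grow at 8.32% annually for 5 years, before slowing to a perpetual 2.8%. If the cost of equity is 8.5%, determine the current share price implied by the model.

Two-stage DDM. Project D₁…D_5 at 0.0832, terminal growth 0.028, discount at r = 0.085.
D_1 = 6.0551
D_2 = 6.5589
D_3 = 7.1046
D_4 = 7.6957
D_5 = 8.3359
Terminal value at t=5: TV = D_6/(r−g) = 8.5694/(0.085−0.028) = 150.3396
P₀ = 6.0551/(1+0.085)^1 + 6.5589/(1+0.085)^2 + 7.1046/(1+0.085)^3 + 7.6957/(1+0.085)^4 + 8.3359/(1+0.085)^5 + 150.3396/(1+0.085)^5 = 127.7938

£127.79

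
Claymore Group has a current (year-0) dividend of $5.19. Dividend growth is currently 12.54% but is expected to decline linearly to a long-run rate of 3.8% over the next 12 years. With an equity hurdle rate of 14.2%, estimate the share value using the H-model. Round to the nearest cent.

H-model: P₀ = D₀[(1+g_L) + H(g_S−g_L)]/(r−g_L), with H = 12/2 = 6.
P₀ = 5.19 × [(1+0.038) + 6×(0.1254−0.038)] / (0.142−0.038)
   = 5.19 × 1.5624 / 0.104 = 77.9698

$77.97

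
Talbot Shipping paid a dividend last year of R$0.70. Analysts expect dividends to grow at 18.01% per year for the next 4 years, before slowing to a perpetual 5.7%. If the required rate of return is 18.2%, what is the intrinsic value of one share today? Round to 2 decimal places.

Two-stage DDM. Project D₁…D_4 at 0.1801, terminal growth 0.057, discount at r = 0.182.
D_1 = 0.8261
D_2 = 0.9748
D_3 = 1.1504
D_4 = 1.3576
Terminal value at t=4: TV = D_5/(r−g) = 1.4350/(0.182−0.057) = 11.4799
P₀ = 0.8261/(1+0.182)^1 + 0.9748/(1+0.182)^2 + 1.1504/(1+0.182)^3 + 1.3576/(1+0.182)^4 + 11.4799/(1+0.182)^4 = 8.6700

R$8.67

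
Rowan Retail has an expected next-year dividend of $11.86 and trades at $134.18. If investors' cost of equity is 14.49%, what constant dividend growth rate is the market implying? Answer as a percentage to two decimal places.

5.65%

From P₀ = D₁/(r − g), the implied growth is g = r − D₁/P₀.
g = 0.1449 − 11.86/134.18 = 0.1449 − 0.08839 = 0.05651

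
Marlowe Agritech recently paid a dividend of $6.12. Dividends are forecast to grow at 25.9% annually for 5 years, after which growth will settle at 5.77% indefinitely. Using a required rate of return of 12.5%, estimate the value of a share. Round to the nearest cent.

Two-stage DDM. Project D₁…D_5 at 0.259, terminal growth 0.0577, discount at r = 0.125.
D_1 = 7.7051
D_2 = 9.7007
D_3 = 12.2132
D_4 = 15.3764
D_5 = 19.3589
Terminal value at t=5: TV = D_6/(r−g) = 20.4759/(0.125−0.0577) = 304.2478
P₀ = 7.7051/(1+0.125)^1 + 9.7007/(1+0.125)^2 + 12.2132/(1+0.125)^3 + 15.3764/(1+0.125)^4 + 19.3589/(1+0.125)^5 + 304.2478/(1+0.125)^5 = 212.2696

$212.27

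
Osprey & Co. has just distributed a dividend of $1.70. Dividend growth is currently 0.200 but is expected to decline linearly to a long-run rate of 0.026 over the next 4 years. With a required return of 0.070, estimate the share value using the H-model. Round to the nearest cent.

H-model: P₀ = D₀[(1+g_L) + H(g_S−g_L)]/(r−g_L), with H = 4/2 = 2.
P₀ = 1.70 × [(1+0.026) + 2×(0.2−0.026)] / (0.07−0.026)
   = 1.70 × 1.3740 / 0.044 = 53.0864

$53.09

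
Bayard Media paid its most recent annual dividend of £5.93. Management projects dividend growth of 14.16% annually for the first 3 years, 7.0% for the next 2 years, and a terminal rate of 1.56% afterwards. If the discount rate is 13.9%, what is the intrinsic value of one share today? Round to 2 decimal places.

Three-stage DDM. Project D₁…D_5; terminal Gordon value at t=5 with g = 0.0156; discount at r = 0.139.
D_1 = 6.7697
D_2 = 7.7283
D_3 = 8.8226
D_4 = 9.4402
D_5 = 10.1010
TV_5 = 10.2586/(0.139−0.0156) = 83.1327
P₀ = Σ Dₜ/(1+r)ᵗ + TV_5/(1+r)^5 = 72.1159

£72.12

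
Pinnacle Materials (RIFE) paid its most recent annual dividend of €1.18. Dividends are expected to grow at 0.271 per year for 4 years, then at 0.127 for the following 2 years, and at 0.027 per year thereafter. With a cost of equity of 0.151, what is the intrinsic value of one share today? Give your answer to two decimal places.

Three-stage DDM. Project D₁…D_6; terminal Gordon value at t=6 with g = 0.027; discount at r = 0.151.
D_1 = 1.4998
D_2 = 1.9062
D_3 = 2.4228
D_4 = 3.0794
D_5 = 3.4705
D_6 = 3.9112
TV_6 = 4.0168/(0.151−0.027) = 32.3937
P₀ = Σ Dₜ/(1+r)ᵗ + TV_6/(1+r)^6 = 23.4173

€23.42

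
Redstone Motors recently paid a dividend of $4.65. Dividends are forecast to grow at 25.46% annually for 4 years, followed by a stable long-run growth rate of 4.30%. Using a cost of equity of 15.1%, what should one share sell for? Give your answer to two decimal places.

$86.57

Two-stage DDM. Project D₁…D_4 at 0.2546, terminal growth 0.043, discount at r = 0.151.
D_1 = 5.8339
D_2 = 7.3192
D_3 = 9.1827
D_4 = 11.5206
Terminal value at t=4: TV = D_5/(r−g) = 12.0160/(0.151−0.043) = 111.2589
P₀ = 5.8339/(1+0.151)^1 + 7.3192/(1+0.151)^2 + 9.1827/(1+0.151)^3 + 11.5206/(1+0.151)^4 + 111.2589/(1+0.151)^4 = 86.5712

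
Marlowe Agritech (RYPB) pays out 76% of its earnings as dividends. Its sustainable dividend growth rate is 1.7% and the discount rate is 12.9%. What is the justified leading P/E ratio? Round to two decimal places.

Justified leading P/E = b/(r−g) = 0.76/(0.129−0.017) = 6.7857

6.79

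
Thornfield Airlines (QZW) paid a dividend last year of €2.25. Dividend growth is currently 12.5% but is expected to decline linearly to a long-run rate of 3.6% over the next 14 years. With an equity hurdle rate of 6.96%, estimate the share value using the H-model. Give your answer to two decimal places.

H-model: P₀ = D₀[(1+g_L) + H(g_S−g_L)]/(r−g_L), with H = 14/2 = 7.
P₀ = 2.25 × [(1+0.036) + 7×(0.125−0.036)] / (0.0696−0.036)
   = 2.25 × 1.6590 / 0.0336 = 111.0938

€111.09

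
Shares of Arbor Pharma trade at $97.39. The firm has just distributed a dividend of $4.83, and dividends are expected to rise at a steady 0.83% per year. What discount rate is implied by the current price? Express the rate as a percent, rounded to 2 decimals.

5.83%

Rearranging the constant-growth DDM: r = D₁/P₀ + g.
D₁ = 4.83 × (1 + 0.0083) = 4.8701.
r = 4.8701 / 97.39 + 0.0083 = 0.05001 + 0.0083 = 0.05831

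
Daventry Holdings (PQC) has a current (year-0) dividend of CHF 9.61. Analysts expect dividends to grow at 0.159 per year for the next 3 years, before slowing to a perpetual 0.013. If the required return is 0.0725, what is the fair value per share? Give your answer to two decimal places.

CHF 240.21

Two-stage DDM. Project D₁…D_3 at 0.159, terminal growth 0.013, discount at r = 0.0725.
D_1 = 11.1380
D_2 = 12.9089
D_3 = 14.9615
Terminal value at t=3: TV = D_4/(r−g) = 15.1559/(0.0725−0.013) = 254.7218
P₀ = 11.1380/(1+0.0725)^1 + 12.9089/(1+0.0725)^2 + 14.9615/(1+0.0725)^3 + 254.7218/(1+0.0725)^3 = 240.2138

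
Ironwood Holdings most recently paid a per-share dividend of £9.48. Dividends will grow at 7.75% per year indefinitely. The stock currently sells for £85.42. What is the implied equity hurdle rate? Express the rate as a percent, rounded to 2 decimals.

Rearranging the constant-growth DDM: r = D₁/P₀ + g.
D₁ = 9.48 × (1 + 0.0775) = 10.2147.
r = 10.2147 / 85.42 + 0.0775 = 0.11958 + 0.0775 = 0.19708

19.71%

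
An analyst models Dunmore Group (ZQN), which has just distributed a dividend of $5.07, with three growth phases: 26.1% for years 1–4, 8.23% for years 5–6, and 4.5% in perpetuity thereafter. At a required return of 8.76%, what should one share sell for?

$270.51

Three-stage DDM. Project D₁…D_6; terminal Gordon value at t=6 with g = 0.045; discount at r = 0.0876.
D_1 = 6.3933
D_2 = 8.0619
D_3 = 10.1661
D_4 = 12.8194
D_5 = 13.8745
D_6 = 15.0163
TV_6 = 15.6921/(0.0876−0.045) = 368.3582
P₀ = Σ Dₜ/(1+r)ᵗ + TV_6/(1+r)^6 = 270.5125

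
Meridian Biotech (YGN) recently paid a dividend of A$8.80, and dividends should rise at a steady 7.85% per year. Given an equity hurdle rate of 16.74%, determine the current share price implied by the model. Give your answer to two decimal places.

Gordon growth model: P₀ = D₁/(r − g). D₁ = 8.80 × (1 + 0.0785) = 9.4908.
P₀ = 9.4908 / (0.1674 − 0.0785) = 9.4908 / 0.0889 = 106.7582

A$106.76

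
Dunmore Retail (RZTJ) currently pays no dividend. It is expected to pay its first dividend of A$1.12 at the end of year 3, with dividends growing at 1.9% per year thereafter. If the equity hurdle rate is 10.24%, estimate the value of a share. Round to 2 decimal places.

A$11.05

Deferred-dividend DDM. At t=2 the remaining stream is a growing perpetuity with first payment D_3 = 1.12.
V_2 = D_3/(r−g) = 1.12/(0.1024−0.019) = 13.4293
P₀ = V_2/(1+r)^2 = 13.4293/(1+0.1024)^2 = 11.0503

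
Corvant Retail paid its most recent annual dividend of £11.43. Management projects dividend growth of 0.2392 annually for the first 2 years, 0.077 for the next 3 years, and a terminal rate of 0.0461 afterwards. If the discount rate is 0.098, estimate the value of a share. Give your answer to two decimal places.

£346.42

Three-stage DDM. Project D₁…D_5; terminal Gordon value at t=5 with g = 0.0461; discount at r = 0.098.
D_1 = 14.1641
D_2 = 17.5521
D_3 = 18.9036
D_4 = 20.3592
D_5 = 21.9268
TV_5 = 22.9377/(0.098−0.0461) = 441.9590
P₀ = Σ Dₜ/(1+r)ᵗ + TV_5/(1+r)^5 = 346.4156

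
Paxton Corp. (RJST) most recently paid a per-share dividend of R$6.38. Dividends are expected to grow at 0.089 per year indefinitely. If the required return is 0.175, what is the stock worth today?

Gordon growth model: P₀ = D₁/(r − g). D₁ = 6.38 × (1 + 0.089) = 6.9478.
P₀ = 6.9478 / (0.175 − 0.089) = 6.9478 / 0.086 = 80.7886

R$80.79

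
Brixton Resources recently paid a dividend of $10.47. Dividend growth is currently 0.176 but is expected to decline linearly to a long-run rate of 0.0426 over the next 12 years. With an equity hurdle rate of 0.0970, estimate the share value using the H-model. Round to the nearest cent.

H-model: P₀ = D₀[(1+g_L) + H(g_S−g_L)]/(r−g_L), with H = 12/2 = 6.
P₀ = 10.47 × [(1+0.0426) + 6×(0.176−0.0426)] / (0.097−0.0426)
   = 10.47 × 1.8430 / 0.0544 = 354.7097

$354.71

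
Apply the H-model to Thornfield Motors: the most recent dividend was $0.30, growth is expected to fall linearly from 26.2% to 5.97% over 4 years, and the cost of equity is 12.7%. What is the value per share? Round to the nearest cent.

H-model: P₀ = D₀[(1+g_L) + H(g_S−g_L)]/(r−g_L), with H = 4/2 = 2.
P₀ = 0.30 × [(1+0.0597) + 2×(0.262−0.0597)] / (0.127−0.0597)
   = 0.30 × 1.4643 / 0.0673 = 6.5273

$6.53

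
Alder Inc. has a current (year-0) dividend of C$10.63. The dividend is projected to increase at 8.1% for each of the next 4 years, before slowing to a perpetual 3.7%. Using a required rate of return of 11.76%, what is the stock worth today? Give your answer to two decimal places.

C$158.86

Two-stage DDM. Project D₁…D_4 at 0.081, terminal growth 0.037, discount at r = 0.1176.
D_1 = 11.4910
D_2 = 12.4218
D_3 = 13.4280
D_4 = 14.5156
Terminal value at t=4: TV = D_5/(r−g) = 15.0527/(0.1176−0.037) = 186.7582
P₀ = 11.4910/(1+0.1176)^1 + 12.4218/(1+0.1176)^2 + 13.4280/(1+0.1176)^3 + 14.5156/(1+0.1176)^4 + 186.7582/(1+0.1176)^4 = 158.8620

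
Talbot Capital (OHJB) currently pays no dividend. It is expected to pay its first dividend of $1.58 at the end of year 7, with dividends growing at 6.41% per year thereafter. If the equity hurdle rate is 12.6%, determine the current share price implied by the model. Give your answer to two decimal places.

$12.52

Deferred-dividend DDM. At t=6 the remaining stream is a growing perpetuity with first payment D_7 = 1.58.
V_6 = D_7/(r−g) = 1.58/(0.126−0.0641) = 25.5250
P₀ = V_6/(1+r)^6 = 25.5250/(1+0.126)^6 = 12.5238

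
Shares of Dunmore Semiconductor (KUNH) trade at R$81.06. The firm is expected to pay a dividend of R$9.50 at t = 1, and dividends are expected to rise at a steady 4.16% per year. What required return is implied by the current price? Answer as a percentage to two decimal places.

15.88%

Rearranging the constant-growth DDM: r = D₁/P₀ + g.
r = 9.5000 / 81.06 + 0.0416 = 0.11720 + 0.0416 = 0.15880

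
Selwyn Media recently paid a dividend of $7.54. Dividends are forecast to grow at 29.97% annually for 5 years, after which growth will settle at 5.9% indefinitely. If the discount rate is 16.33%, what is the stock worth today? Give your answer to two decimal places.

$186.50

Two-stage DDM. Project D₁…D_5 at 0.2997, terminal growth 0.059, discount at r = 0.1633.
D_1 = 9.7997
D_2 = 12.7367
D_3 = 16.5539
D_4 = 21.5151
D_5 = 27.9632
Terminal value at t=5: TV = D_6/(r−g) = 29.6130/(0.1633−0.059) = 283.9217
P₀ = 9.7997/(1+0.1633)^1 + 12.7367/(1+0.1633)^2 + 16.5539/(1+0.1633)^3 + 21.5151/(1+0.1633)^4 + 27.9632/(1+0.1633)^5 + 283.9217/(1+0.1633)^5 = 186.4979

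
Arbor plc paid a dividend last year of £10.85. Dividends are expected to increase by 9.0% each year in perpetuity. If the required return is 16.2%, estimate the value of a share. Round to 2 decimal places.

Gordon growth model: P₀ = D₁/(r − g). D₁ = 10.85 × (1 + 0.09) = 11.8265.
P₀ = 11.8265 / (0.162 − 0.09) = 11.8265 / 0.072 = 164.2569

£164.26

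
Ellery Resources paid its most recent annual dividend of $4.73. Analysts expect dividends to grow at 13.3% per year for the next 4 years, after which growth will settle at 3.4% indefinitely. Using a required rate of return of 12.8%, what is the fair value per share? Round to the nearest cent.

Two-stage DDM. Project D₁…D_4 at 0.133, terminal growth 0.034, discount at r = 0.128.
D_1 = 5.3591
D_2 = 6.0718
D_3 = 6.8794
D_4 = 7.7944
Terminal value at t=4: TV = D_5/(r−g) = 8.0594/(0.128−0.034) = 85.7380
P₀ = 5.3591/(1+0.128)^1 + 6.0718/(1+0.128)^2 + 6.8794/(1+0.128)^3 + 7.7944/(1+0.128)^4 + 85.7380/(1+0.128)^4 = 72.0893

$72.09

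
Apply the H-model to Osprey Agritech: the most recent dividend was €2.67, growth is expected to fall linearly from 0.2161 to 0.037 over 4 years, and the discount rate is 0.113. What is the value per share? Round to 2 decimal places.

H-model: P₀ = D₀[(1+g_L) + H(g_S−g_L)]/(r−g_L), with H = 4/2 = 2.
P₀ = 2.67 × [(1+0.037) + 2×(0.2161−0.037)] / (0.113−0.037)
   = 2.67 × 1.3952 / 0.076 = 49.0156

€49.02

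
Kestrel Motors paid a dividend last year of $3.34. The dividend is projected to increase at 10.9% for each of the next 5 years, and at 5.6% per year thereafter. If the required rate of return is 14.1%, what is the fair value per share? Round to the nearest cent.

$51.34

Two-stage DDM. Project D₁…D_5 at 0.109, terminal growth 0.056, discount at r = 0.141.
D_1 = 3.7041
D_2 = 4.1078
D_3 = 4.5556
D_4 = 5.0521
D_5 = 5.6028
Terminal value at t=5: TV = D_6/(r−g) = 5.9165/(0.141−0.056) = 69.6064
P₀ = 3.7041/(1+0.141)^1 + 4.1078/(1+0.141)^2 + 4.5556/(1+0.141)^3 + 5.0521/(1+0.141)^4 + 5.6028/(1+0.141)^5 + 69.6064/(1+0.141)^5 = 51.3396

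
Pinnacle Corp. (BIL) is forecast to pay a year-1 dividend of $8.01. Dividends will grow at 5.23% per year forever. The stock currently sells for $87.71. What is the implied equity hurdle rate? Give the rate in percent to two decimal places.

14.36%

Rearranging the constant-growth DDM: r = D₁/P₀ + g.
r = 8.0100 / 87.71 + 0.0523 = 0.09132 + 0.0523 = 0.14362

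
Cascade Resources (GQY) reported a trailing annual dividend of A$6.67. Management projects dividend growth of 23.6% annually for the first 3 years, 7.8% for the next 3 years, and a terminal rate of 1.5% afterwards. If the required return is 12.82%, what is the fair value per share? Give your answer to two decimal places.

A$116.72

Three-stage DDM. Project D₁…D_6; terminal Gordon value at t=6 with g = 0.015; discount at r = 0.1282.
D_1 = 8.2441
D_2 = 10.1897
D_3 = 12.5945
D_4 = 13.5769
D_5 = 14.6359
D_6 = 15.7775
TV_6 = 16.0141/(0.1282−0.015) = 141.4677
P₀ = Σ Dₜ/(1+r)ᵗ + TV_6/(1+r)^6 = 116.7245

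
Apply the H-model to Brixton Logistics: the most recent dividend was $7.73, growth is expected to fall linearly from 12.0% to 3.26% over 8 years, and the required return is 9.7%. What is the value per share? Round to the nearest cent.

$165.91

H-model: P₀ = D₀[(1+g_L) + H(g_S−g_L)]/(r−g_L), with H = 8/2 = 4.
P₀ = 7.73 × [(1+0.0326) + 4×(0.12−0.0326)] / (0.097−0.0326)
   = 7.73 × 1.3822 / 0.0644 = 165.9069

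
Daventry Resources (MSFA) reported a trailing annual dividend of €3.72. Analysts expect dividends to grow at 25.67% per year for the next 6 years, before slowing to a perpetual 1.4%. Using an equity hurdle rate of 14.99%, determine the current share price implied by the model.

€78.10

Two-stage DDM. Project D₁…D_6 at 0.2567, terminal growth 0.014, discount at r = 0.1499.
D_1 = 4.6749
D_2 = 5.8750
D_3 = 7.3831
D_4 = 9.2783
D_5 = 11.6601
D_6 = 14.6532
Terminal value at t=6: TV = D_7/(r−g) = 14.8584/(0.1499−0.014) = 109.3330
P₀ = 4.6749/(1+0.1499)^1 + 5.8750/(1+0.1499)^2 + 7.3831/(1+0.1499)^3 + 9.2783/(1+0.1499)^4 + 11.6601/(1+0.1499)^5 + 14.6532/(1+0.1499)^6 + 109.3330/(1+0.1499)^6 = 78.1014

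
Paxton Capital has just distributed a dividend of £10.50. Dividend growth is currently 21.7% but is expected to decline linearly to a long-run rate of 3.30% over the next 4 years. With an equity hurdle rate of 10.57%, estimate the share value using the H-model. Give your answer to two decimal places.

£202.35

H-model: P₀ = D₀[(1+g_L) + H(g_S−g_L)]/(r−g_L), with H = 4/2 = 2.
P₀ = 10.50 × [(1+0.033) + 2×(0.217−0.033)] / (0.1057−0.033)
   = 10.50 × 1.4010 / 0.0727 = 202.3453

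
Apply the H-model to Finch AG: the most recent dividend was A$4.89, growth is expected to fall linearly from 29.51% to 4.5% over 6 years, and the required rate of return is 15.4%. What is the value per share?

A$80.54

H-model: P₀ = D₀[(1+g_L) + H(g_S−g_L)]/(r−g_L), with H = 6/2 = 3.
P₀ = 4.89 × [(1+0.045) + 3×(0.2951−0.045)] / (0.154−0.045)
   = 4.89 × 1.7953 / 0.109 = 80.5414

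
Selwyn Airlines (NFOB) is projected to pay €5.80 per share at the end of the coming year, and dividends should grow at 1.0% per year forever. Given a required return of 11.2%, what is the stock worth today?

Gordon growth model: P₀ = D₁/(r − g), with D₁ = 5.80 given directly.
P₀ = 5.8000 / (0.112 − 0.01) = 5.8000 / 0.102 = 56.8627

€56.86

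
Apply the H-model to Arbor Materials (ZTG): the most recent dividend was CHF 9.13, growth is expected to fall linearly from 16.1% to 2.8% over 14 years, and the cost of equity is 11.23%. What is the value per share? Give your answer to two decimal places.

CHF 212.17

H-model: P₀ = D₀[(1+g_L) + H(g_S−g_L)]/(r−g_L), with H = 14/2 = 7.
P₀ = 9.13 × [(1+0.028) + 7×(0.161−0.028)] / (0.1123−0.028)
   = 9.13 × 1.9590 / 0.0843 = 212.1669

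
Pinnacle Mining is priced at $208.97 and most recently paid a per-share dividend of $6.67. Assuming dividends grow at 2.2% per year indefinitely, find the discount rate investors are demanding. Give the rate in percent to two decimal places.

5.46%

Rearranging the constant-growth DDM: r = D₁/P₀ + g.
D₁ = 6.67 × (1 + 0.022) = 6.8167.
r = 6.8167 / 208.97 + 0.022 = 0.03262 + 0.022 = 0.05462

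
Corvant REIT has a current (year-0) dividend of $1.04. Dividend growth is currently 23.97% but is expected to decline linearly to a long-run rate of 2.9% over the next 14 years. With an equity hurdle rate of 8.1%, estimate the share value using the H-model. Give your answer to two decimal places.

$50.08

H-model: P₀ = D₀[(1+g_L) + H(g_S−g_L)]/(r−g_L), with H = 14/2 = 7.
P₀ = 1.04 × [(1+0.029) + 7×(0.2397−0.029)] / (0.081−0.029)
   = 1.04 × 2.5039 / 0.052 = 50.0780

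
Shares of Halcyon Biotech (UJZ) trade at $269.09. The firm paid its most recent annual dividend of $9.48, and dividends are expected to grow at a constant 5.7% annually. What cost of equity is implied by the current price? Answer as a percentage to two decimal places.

9.42%

Rearranging the constant-growth DDM: r = D₁/P₀ + g.
D₁ = 9.48 × (1 + 0.057) = 10.0204.
r = 10.0204 / 269.09 + 0.057 = 0.03724 + 0.057 = 0.09424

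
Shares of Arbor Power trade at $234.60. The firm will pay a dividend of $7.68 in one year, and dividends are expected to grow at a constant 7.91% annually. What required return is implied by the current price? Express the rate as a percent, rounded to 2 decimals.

11.18%

Rearranging the constant-growth DDM: r = D₁/P₀ + g.
r = 7.6800 / 234.60 + 0.0791 = 0.03274 + 0.0791 = 0.11184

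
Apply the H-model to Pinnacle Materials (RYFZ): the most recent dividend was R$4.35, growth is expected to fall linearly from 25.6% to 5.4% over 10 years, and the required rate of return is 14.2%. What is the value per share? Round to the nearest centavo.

R$102.03

H-model: P₀ = D₀[(1+g_L) + H(g_S−g_L)]/(r−g_L), with H = 10/2 = 5.
P₀ = 4.35 × [(1+0.054) + 5×(0.256−0.054)] / (0.142−0.054)
   = 4.35 × 2.0640 / 0.088 = 102.0273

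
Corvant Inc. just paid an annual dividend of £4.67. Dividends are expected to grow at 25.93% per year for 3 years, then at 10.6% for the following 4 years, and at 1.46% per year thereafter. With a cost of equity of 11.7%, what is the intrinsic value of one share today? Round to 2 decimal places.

£107.74

Three-stage DDM. Project D₁…D_7; terminal Gordon value at t=7 with g = 0.0146; discount at r = 0.117.
D_1 = 5.8809
D_2 = 7.4059
D_3 = 9.3262
D_4 = 10.3148
D_5 = 11.4081
D_6 = 12.6174
D_7 = 13.9548
TV_7 = 14.1586/(0.117−0.0146) = 138.2674
P₀ = Σ Dₜ/(1+r)ᵗ + TV_7/(1+r)^7 = 107.7378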